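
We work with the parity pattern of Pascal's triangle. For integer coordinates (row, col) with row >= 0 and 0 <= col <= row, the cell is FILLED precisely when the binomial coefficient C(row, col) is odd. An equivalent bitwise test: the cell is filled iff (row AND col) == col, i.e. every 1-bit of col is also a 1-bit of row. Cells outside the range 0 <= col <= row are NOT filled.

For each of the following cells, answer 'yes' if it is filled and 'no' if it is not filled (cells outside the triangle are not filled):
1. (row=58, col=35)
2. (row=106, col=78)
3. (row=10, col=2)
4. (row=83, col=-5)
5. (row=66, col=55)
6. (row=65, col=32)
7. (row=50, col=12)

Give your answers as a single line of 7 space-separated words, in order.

(58,35): row=0b111010, col=0b100011, row AND col = 0b100010 = 34; 34 != 35 -> empty
(106,78): row=0b1101010, col=0b1001110, row AND col = 0b1001010 = 74; 74 != 78 -> empty
(10,2): row=0b1010, col=0b10, row AND col = 0b10 = 2; 2 == 2 -> filled
(83,-5): col outside [0, 83] -> not filled
(66,55): row=0b1000010, col=0b110111, row AND col = 0b10 = 2; 2 != 55 -> empty
(65,32): row=0b1000001, col=0b100000, row AND col = 0b0 = 0; 0 != 32 -> empty
(50,12): row=0b110010, col=0b1100, row AND col = 0b0 = 0; 0 != 12 -> empty

Answer: no no yes no no no no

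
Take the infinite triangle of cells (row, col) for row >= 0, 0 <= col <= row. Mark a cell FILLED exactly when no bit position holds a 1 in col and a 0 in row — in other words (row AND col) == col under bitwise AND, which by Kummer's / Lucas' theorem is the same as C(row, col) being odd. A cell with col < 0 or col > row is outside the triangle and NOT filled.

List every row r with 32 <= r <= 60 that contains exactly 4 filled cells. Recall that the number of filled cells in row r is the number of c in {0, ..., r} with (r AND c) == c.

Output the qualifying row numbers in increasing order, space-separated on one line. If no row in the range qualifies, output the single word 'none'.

Row r has 2^popcount(r) filled cells, so we need popcount(r) = log2(4) = 2.
Scan r = 32..60 and keep those with exactly 2 one-bits:
r=32=100000 popcount=1 -> skip
r=33=100001 popcount=2 -> KEEP
r=34=100010 popcount=2 -> KEEP
r=35=100011 popcount=3 -> skip
r=36=100100 popcount=2 -> KEEP
r=37=100101 popcount=3 -> skip
r=38=100110 popcount=3 -> skip
r=39=100111 popcount=4 -> skip
r=40=101000 popcount=2 -> KEEP
r=41=101001 popcount=3 -> skip
r=42=101010 popcount=3 -> skip
r=43=101011 popcount=4 -> skip
r=44=101100 popcount=3 -> skip
r=45=101101 popcount=4 -> skip
r=46=101110 popcount=4 -> skip
r=47=101111 popcount=5 -> skip
r=48=110000 popcount=2 -> KEEP
r=49=110001 popcount=3 -> skip
r=50=110010 popcount=3 -> skip
r=51=110011 popcount=4 -> skip
r=52=110100 popcount=3 -> skip
r=53=110101 popcount=4 -> skip
r=54=110110 popcount=4 -> skip
r=55=110111 popcount=5 -> skip
r=56=111000 popcount=3 -> skip
r=57=111001 popcount=4 -> skip
r=58=111010 popcount=4 -> skip
r=59=111011 popcount=5 -> skip
r=60=111100 popcount=4 -> skip
Kept rows: 33 34 36 40 48

Answer: 33 34 36 40 48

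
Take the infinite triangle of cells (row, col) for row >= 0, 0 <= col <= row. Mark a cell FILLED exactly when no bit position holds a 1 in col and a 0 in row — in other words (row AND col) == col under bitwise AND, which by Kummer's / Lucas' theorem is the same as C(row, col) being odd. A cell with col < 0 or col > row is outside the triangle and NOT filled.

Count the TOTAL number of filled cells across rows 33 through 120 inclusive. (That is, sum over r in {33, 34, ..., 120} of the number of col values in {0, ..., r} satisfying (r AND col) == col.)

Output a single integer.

r33=100001 pc2: +4 =4
r34=100010 pc2: +4 =8
r35=100011 pc3: +8 =16
r36=100100 pc2: +4 =20
r37=100101 pc3: +8 =28
r38=100110 pc3: +8 =36
r39=100111 pc4: +16 =52
r40=101000 pc2: +4 =56
r41=101001 pc3: +8 =64
r42=101010 pc3: +8 =72
r43=101011 pc4: +16 =88
r44=101100 pc3: +8 =96
r45=101101 pc4: +16 =112
r46=101110 pc4: +16 =128
r47=101111 pc5: +32 =160
r48=110000 pc2: +4 =164
r49=110001 pc3: +8 =172
r50=110010 pc3: +8 =180
r51=110011 pc4: +16 =196
r52=110100 pc3: +8 =204
r53=110101 pc4: +16 =220
r54=110110 pc4: +16 =236
r55=110111 pc5: +32 =268
r56=111000 pc3: +8 =276
r57=111001 pc4: +16 =292
r58=111010 pc4: +16 =308
r59=111011 pc5: +32 =340
r60=111100 pc4: +16 =356
r61=111101 pc5: +32 =388
r62=111110 pc5: +32 =420
r63=111111 pc6: +64 =484
r64=1000000 pc1: +2 =486
r65=1000001 pc2: +4 =490
r66=1000010 pc2: +4 =494
r67=1000011 pc3: +8 =502
r68=1000100 pc2: +4 =506
r69=1000101 pc3: +8 =514
r70=1000110 pc3: +8 =522
r71=1000111 pc4: +16 =538
r72=1001000 pc2: +4 =542
r73=1001001 pc3: +8 =550
r74=1001010 pc3: +8 =558
r75=1001011 pc4: +16 =574
r76=1001100 pc3: +8 =582
r77=1001101 pc4: +16 =598
r78=1001110 pc4: +16 =614
r79=1001111 pc5: +32 =646
r80=1010000 pc2: +4 =650
r81=1010001 pc3: +8 =658
r82=1010010 pc3: +8 =666
r83=1010011 pc4: +16 =682
r84=1010100 pc3: +8 =690
r85=1010101 pc4: +16 =706
r86=1010110 pc4: +16 =722
r87=1010111 pc5: +32 =754
r88=1011000 pc3: +8 =762
r89=1011001 pc4: +16 =778
r90=1011010 pc4: +16 =794
r91=1011011 pc5: +32 =826
r92=1011100 pc4: +16 =842
r93=1011101 pc5: +32 =874
r94=1011110 pc5: +32 =906
r95=1011111 pc6: +64 =970
r96=1100000 pc2: +4 =974
r97=1100001 pc3: +8 =982
r98=1100010 pc3: +8 =990
r99=1100011 pc4: +16 =1006
r100=1100100 pc3: +8 =1014
r101=1100101 pc4: +16 =1030
r102=1100110 pc4: +16 =1046
r103=1100111 pc5: +32 =1078
r104=1101000 pc3: +8 =1086
r105=1101001 pc4: +16 =1102
r106=1101010 pc4: +16 =1118
r107=1101011 pc5: +32 =1150
r108=1101100 pc4: +16 =1166
r109=1101101 pc5: +32 =1198
r110=1101110 pc5: +32 =1230
r111=1101111 pc6: +64 =1294
r112=1110000 pc3: +8 =1302
r113=1110001 pc4: +16 =1318
r114=1110010 pc4: +16 =1334
r115=1110011 pc5: +32 =1366
r116=1110100 pc4: +16 =1382
r117=1110101 pc5: +32 =1414
r118=1110110 pc5: +32 =1446
r119=1110111 pc6: +64 =1510
r120=1111000 pc4: +16 =1526

Answer: 1526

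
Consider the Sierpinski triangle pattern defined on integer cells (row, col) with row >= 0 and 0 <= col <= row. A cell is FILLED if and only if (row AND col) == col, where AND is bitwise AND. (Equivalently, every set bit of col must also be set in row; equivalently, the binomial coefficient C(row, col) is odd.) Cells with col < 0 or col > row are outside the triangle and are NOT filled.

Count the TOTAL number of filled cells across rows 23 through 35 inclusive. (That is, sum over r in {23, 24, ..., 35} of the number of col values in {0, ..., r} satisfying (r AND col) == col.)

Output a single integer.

Answer: 142

Derivation:
r23=10111 pc4: +16 =16
r24=11000 pc2: +4 =20
r25=11001 pc3: +8 =28
r26=11010 pc3: +8 =36
r27=11011 pc4: +16 =52
r28=11100 pc3: +8 =60
r29=11101 pc4: +16 =76
r30=11110 pc4: +16 =92
r31=11111 pc5: +32 =124
r32=100000 pc1: +2 =126
r33=100001 pc2: +4 =130
r34=100010 pc2: +4 =134
r35=100011 pc3: +8 =142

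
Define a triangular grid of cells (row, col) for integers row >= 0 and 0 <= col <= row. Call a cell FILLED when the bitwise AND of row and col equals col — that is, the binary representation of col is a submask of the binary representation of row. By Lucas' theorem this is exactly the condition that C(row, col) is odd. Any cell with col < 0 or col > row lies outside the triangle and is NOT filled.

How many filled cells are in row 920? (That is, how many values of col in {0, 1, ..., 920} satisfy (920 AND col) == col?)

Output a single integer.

920 in binary = 1110011000
popcount(920) = number of 1-bits in 1110011000 = 5
A col c satisfies (920 AND c) == c iff every set bit of c is also set in 920; each of the 5 set bits of 920 can independently be on or off in c.
count = 2^5 = 32

Answer: 32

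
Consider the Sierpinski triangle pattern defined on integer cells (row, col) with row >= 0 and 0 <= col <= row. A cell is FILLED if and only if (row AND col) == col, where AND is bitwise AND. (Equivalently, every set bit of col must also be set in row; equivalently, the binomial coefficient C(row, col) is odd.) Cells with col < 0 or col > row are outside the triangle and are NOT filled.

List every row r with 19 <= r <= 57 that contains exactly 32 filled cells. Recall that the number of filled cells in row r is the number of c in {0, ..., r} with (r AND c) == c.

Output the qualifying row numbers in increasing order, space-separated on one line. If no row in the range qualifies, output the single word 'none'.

Row r has 2^popcount(r) filled cells, so we need popcount(r) = log2(32) = 5.
Scan r = 19..57 and keep those with exactly 5 one-bits:
r=19=10011 popcount=3 -> skip
r=20=10100 popcount=2 -> skip
r=21=10101 popcount=3 -> skip
r=22=10110 popcount=3 -> skip
r=23=10111 popcount=4 -> skip
r=24=11000 popcount=2 -> skip
r=25=11001 popcount=3 -> skip
r=26=11010 popcount=3 -> skip
r=27=11011 popcount=4 -> skip
r=28=11100 popcount=3 -> skip
r=29=11101 popcount=4 -> skip
r=30=11110 popcount=4 -> skip
r=31=11111 popcount=5 -> KEEP
r=32=100000 popcount=1 -> skip
r=33=100001 popcount=2 -> skip
r=34=100010 popcount=2 -> skip
r=35=100011 popcount=3 -> skip
r=36=100100 popcount=2 -> skip
r=37=100101 popcount=3 -> skip
r=38=100110 popcount=3 -> skip
r=39=100111 popcount=4 -> skip
r=40=101000 popcount=2 -> skip
r=41=101001 popcount=3 -> skip
r=42=101010 popcount=3 -> skip
r=43=101011 popcount=4 -> skip
r=44=101100 popcount=3 -> skip
r=45=101101 popcount=4 -> skip
r=46=101110 popcount=4 -> skip
r=47=101111 popcount=5 -> KEEP
r=48=110000 popcount=2 -> skip
r=49=110001 popcount=3 -> skip
r=50=110010 popcount=3 -> skip
r=51=110011 popcount=4 -> skip
r=52=110100 popcount=3 -> skip
r=53=110101 popcount=4 -> skip
r=54=110110 popcount=4 -> skip
r=55=110111 popcount=5 -> KEEP
r=56=111000 popcount=3 -> skip
r=57=111001 popcount=4 -> skip
Kept rows: 31 47 55

Answer: 31 47 55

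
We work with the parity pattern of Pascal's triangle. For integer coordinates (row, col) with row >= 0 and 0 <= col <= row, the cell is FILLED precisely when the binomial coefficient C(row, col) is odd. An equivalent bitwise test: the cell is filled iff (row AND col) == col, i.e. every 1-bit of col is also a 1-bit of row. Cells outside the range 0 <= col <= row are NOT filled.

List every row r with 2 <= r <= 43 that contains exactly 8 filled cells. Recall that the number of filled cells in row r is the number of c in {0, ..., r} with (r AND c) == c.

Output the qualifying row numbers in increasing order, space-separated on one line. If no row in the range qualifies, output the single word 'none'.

Answer: 7 11 13 14 19 21 22 25 26 28 35 37 38 41 42

Derivation:
Row r has 2^popcount(r) filled cells, so we need popcount(r) = log2(8) = 3.
Scan r = 2..43 and keep those with exactly 3 one-bits:
r=2=10 popcount=1 -> skip
r=3=11 popcount=2 -> skip
r=4=100 popcount=1 -> skip
r=5=101 popcount=2 -> skip
r=6=110 popcount=2 -> skip
r=7=111 popcount=3 -> KEEP
r=8=1000 popcount=1 -> skip
r=9=1001 popcount=2 -> skip
r=10=1010 popcount=2 -> skip
r=11=1011 popcount=3 -> KEEP
r=12=1100 popcount=2 -> skip
r=13=1101 popcount=3 -> KEEP
r=14=1110 popcount=3 -> KEEP
r=15=1111 popcount=4 -> skip
r=16=10000 popcount=1 -> skip
r=17=10001 popcount=2 -> skip
r=18=10010 popcount=2 -> skip
r=19=10011 popcount=3 -> KEEP
r=20=10100 popcount=2 -> skip
r=21=10101 popcount=3 -> KEEP
r=22=10110 popcount=3 -> KEEP
r=23=10111 popcount=4 -> skip
r=24=11000 popcount=2 -> skip
r=25=11001 popcount=3 -> KEEP
r=26=11010 popcount=3 -> KEEP
r=27=11011 popcount=4 -> skip
r=28=11100 popcount=3 -> KEEP
r=29=11101 popcount=4 -> skip
r=30=11110 popcount=4 -> skip
r=31=11111 popcount=5 -> skip
r=32=100000 popcount=1 -> skip
r=33=100001 popcount=2 -> skip
r=34=100010 popcount=2 -> skip
r=35=100011 popcount=3 -> KEEP
r=36=100100 popcount=2 -> skip
r=37=100101 popcount=3 -> KEEP
r=38=100110 popcount=3 -> KEEP
r=39=100111 popcount=4 -> skip
r=40=101000 popcount=2 -> skip
r=41=101001 popcount=3 -> KEEP
r=42=101010 popcount=3 -> KEEP
r=43=101011 popcount=4 -> skip
Kept rows: 7 11 13 14 19 21 22 25 26 28 35 37 38 41 42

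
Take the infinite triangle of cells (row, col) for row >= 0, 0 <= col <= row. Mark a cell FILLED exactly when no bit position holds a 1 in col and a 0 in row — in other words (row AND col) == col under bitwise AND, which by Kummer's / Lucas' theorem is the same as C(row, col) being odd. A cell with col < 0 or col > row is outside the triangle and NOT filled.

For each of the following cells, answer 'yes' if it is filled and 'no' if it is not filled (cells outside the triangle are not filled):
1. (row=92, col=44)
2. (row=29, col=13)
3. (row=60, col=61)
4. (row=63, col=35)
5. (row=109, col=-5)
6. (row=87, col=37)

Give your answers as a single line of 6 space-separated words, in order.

Answer: no yes no yes no no

Derivation:
(92,44): row=0b1011100, col=0b101100, row AND col = 0b1100 = 12; 12 != 44 -> empty
(29,13): row=0b11101, col=0b1101, row AND col = 0b1101 = 13; 13 == 13 -> filled
(60,61): col outside [0, 60] -> not filled
(63,35): row=0b111111, col=0b100011, row AND col = 0b100011 = 35; 35 == 35 -> filled
(109,-5): col outside [0, 109] -> not filled
(87,37): row=0b1010111, col=0b100101, row AND col = 0b101 = 5; 5 != 37 -> empty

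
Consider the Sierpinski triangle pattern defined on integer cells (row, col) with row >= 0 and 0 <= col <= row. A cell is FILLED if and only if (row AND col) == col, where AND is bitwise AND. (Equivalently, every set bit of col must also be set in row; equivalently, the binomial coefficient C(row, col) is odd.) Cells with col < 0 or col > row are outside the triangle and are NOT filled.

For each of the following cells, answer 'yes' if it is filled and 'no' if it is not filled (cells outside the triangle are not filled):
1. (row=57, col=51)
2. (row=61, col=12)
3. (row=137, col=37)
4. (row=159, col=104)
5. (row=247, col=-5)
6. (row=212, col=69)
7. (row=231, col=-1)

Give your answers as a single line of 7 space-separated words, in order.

(57,51): row=0b111001, col=0b110011, row AND col = 0b110001 = 49; 49 != 51 -> empty
(61,12): row=0b111101, col=0b1100, row AND col = 0b1100 = 12; 12 == 12 -> filled
(137,37): row=0b10001001, col=0b100101, row AND col = 0b1 = 1; 1 != 37 -> empty
(159,104): row=0b10011111, col=0b1101000, row AND col = 0b1000 = 8; 8 != 104 -> empty
(247,-5): col outside [0, 247] -> not filled
(212,69): row=0b11010100, col=0b1000101, row AND col = 0b1000100 = 68; 68 != 69 -> empty
(231,-1): col outside [0, 231] -> not filled

Answer: no yes no no no no no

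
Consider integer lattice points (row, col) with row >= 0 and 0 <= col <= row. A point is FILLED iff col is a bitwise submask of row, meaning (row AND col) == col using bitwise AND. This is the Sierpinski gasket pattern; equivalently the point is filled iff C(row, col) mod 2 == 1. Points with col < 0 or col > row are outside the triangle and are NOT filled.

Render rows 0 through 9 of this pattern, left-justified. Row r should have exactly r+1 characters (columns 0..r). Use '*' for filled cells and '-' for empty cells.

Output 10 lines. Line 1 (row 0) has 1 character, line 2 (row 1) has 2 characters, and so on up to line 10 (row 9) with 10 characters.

r0=0: *
r1=1: **
r2=10: *-*
r3=11: ****
r4=100: *---*
r5=101: **--**
r6=110: *-*-*-*
r7=111: ********
r8=1000: *-------*
r9=1001: **------**

Answer: *
**
*-*
****
*---*
**--**
*-*-*-*
********
*-------*
**------**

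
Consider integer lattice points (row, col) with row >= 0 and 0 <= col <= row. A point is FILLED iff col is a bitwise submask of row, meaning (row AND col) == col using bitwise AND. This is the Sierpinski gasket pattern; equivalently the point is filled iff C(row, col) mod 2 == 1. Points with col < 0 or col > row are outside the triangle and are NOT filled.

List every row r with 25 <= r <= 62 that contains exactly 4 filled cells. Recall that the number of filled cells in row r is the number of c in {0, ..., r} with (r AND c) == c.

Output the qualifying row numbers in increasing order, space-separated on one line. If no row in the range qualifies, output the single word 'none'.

Answer: 33 34 36 40 48

Derivation:
Row r has 2^popcount(r) filled cells, so we need popcount(r) = log2(4) = 2.
Scan r = 25..62 and keep those with exactly 2 one-bits:
r=25=11001 popcount=3 -> skip
r=26=11010 popcount=3 -> skip
r=27=11011 popcount=4 -> skip
r=28=11100 popcount=3 -> skip
r=29=11101 popcount=4 -> skip
r=30=11110 popcount=4 -> skip
r=31=11111 popcount=5 -> skip
r=32=100000 popcount=1 -> skip
r=33=100001 popcount=2 -> KEEP
r=34=100010 popcount=2 -> KEEP
r=35=100011 popcount=3 -> skip
r=36=100100 popcount=2 -> KEEP
r=37=100101 popcount=3 -> skip
r=38=100110 popcount=3 -> skip
r=39=100111 popcount=4 -> skip
r=40=101000 popcount=2 -> KEEP
r=41=101001 popcount=3 -> skip
r=42=101010 popcount=3 -> skip
r=43=101011 popcount=4 -> skip
r=44=101100 popcount=3 -> skip
r=45=101101 popcount=4 -> skip
r=46=101110 popcount=4 -> skip
r=47=101111 popcount=5 -> skip
r=48=110000 popcount=2 -> KEEP
r=49=110001 popcount=3 -> skip
r=50=110010 popcount=3 -> skip
r=51=110011 popcount=4 -> skip
r=52=110100 popcount=3 -> skip
r=53=110101 popcount=4 -> skip
r=54=110110 popcount=4 -> skip
r=55=110111 popcount=5 -> skip
r=56=111000 popcount=3 -> skip
r=57=111001 popcount=4 -> skip
r=58=111010 popcount=4 -> skip
r=59=111011 popcount=5 -> skip
r=60=111100 popcount=4 -> skip
r=61=111101 popcount=5 -> skip
r=62=111110 popcount=5 -> skip
Kept rows: 33 34 36 40 48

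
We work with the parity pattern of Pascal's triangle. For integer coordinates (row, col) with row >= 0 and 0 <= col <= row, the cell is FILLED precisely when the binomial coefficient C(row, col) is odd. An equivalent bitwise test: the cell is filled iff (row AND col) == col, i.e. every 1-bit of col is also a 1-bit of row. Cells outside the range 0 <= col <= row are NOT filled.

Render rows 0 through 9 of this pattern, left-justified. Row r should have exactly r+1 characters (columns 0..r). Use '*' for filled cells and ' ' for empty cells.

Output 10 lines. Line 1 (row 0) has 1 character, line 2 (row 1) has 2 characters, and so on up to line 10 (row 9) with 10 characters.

Answer: *
**
* *
****
*   *
**  **
* * * *
********
*       *
**      **

Derivation:
r0=0: *
r1=1: **
r2=10: * *
r3=11: ****
r4=100: *   *
r5=101: **  **
r6=110: * * * *
r7=111: ********
r8=1000: *       *
r9=1001: **      **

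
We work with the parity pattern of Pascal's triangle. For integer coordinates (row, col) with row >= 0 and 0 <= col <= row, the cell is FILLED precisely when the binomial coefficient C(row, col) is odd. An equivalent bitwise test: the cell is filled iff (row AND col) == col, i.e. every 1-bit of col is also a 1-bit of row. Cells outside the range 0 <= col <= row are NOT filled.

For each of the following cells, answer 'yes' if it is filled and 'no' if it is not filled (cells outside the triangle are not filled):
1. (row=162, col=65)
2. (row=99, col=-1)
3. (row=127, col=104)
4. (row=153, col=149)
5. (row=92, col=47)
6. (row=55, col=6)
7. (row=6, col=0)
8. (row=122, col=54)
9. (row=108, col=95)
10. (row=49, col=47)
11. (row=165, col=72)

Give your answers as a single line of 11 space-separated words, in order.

Answer: no no yes no no yes yes no no no no

Derivation:
(162,65): row=0b10100010, col=0b1000001, row AND col = 0b0 = 0; 0 != 65 -> empty
(99,-1): col outside [0, 99] -> not filled
(127,104): row=0b1111111, col=0b1101000, row AND col = 0b1101000 = 104; 104 == 104 -> filled
(153,149): row=0b10011001, col=0b10010101, row AND col = 0b10010001 = 145; 145 != 149 -> empty
(92,47): row=0b1011100, col=0b101111, row AND col = 0b1100 = 12; 12 != 47 -> empty
(55,6): row=0b110111, col=0b110, row AND col = 0b110 = 6; 6 == 6 -> filled
(6,0): row=0b110, col=0b0, row AND col = 0b0 = 0; 0 == 0 -> filled
(122,54): row=0b1111010, col=0b110110, row AND col = 0b110010 = 50; 50 != 54 -> empty
(108,95): row=0b1101100, col=0b1011111, row AND col = 0b1001100 = 76; 76 != 95 -> empty
(49,47): row=0b110001, col=0b101111, row AND col = 0b100001 = 33; 33 != 47 -> empty
(165,72): row=0b10100101, col=0b1001000, row AND col = 0b0 = 0; 0 != 72 -> empty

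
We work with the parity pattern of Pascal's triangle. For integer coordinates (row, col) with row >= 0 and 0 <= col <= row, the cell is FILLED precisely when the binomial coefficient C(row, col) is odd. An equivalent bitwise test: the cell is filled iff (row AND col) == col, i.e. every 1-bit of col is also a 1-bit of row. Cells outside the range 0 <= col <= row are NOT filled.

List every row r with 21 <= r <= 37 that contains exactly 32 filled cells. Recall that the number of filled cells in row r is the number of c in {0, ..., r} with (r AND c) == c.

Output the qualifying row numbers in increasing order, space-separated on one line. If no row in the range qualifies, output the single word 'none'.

Answer: 31

Derivation:
Row r has 2^popcount(r) filled cells, so we need popcount(r) = log2(32) = 5.
Scan r = 21..37 and keep those with exactly 5 one-bits:
r=21=10101 popcount=3 -> skip
r=22=10110 popcount=3 -> skip
r=23=10111 popcount=4 -> skip
r=24=11000 popcount=2 -> skip
r=25=11001 popcount=3 -> skip
r=26=11010 popcount=3 -> skip
r=27=11011 popcount=4 -> skip
r=28=11100 popcount=3 -> skip
r=29=11101 popcount=4 -> skip
r=30=11110 popcount=4 -> skip
r=31=11111 popcount=5 -> KEEP
r=32=100000 popcount=1 -> skip
r=33=100001 popcount=2 -> skip
r=34=100010 popcount=2 -> skip
r=35=100011 popcount=3 -> skip
r=36=100100 popcount=2 -> skip
r=37=100101 popcount=3 -> skip
Kept rows: 31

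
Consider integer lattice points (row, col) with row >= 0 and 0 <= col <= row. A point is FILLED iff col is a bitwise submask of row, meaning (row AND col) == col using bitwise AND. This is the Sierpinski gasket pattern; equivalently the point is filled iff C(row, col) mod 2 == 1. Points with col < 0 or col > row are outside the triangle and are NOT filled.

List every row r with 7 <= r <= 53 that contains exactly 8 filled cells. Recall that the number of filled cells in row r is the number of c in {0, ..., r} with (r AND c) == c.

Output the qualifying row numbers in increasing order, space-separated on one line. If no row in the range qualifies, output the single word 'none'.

Answer: 7 11 13 14 19 21 22 25 26 28 35 37 38 41 42 44 49 50 52

Derivation:
Row r has 2^popcount(r) filled cells, so we need popcount(r) = log2(8) = 3.
Scan r = 7..53 and keep those with exactly 3 one-bits:
r=7=111 popcount=3 -> KEEP
r=8=1000 popcount=1 -> skip
r=9=1001 popcount=2 -> skip
r=10=1010 popcount=2 -> skip
r=11=1011 popcount=3 -> KEEP
r=12=1100 popcount=2 -> skip
r=13=1101 popcount=3 -> KEEP
r=14=1110 popcount=3 -> KEEP
r=15=1111 popcount=4 -> skip
r=16=10000 popcount=1 -> skip
r=17=10001 popcount=2 -> skip
r=18=10010 popcount=2 -> skip
r=19=10011 popcount=3 -> KEEP
r=20=10100 popcount=2 -> skip
r=21=10101 popcount=3 -> KEEP
r=22=10110 popcount=3 -> KEEP
r=23=10111 popcount=4 -> skip
r=24=11000 popcount=2 -> skip
r=25=11001 popcount=3 -> KEEP
r=26=11010 popcount=3 -> KEEP
r=27=11011 popcount=4 -> skip
r=28=11100 popcount=3 -> KEEP
r=29=11101 popcount=4 -> skip
r=30=11110 popcount=4 -> skip
r=31=11111 popcount=5 -> skip
r=32=100000 popcount=1 -> skip
r=33=100001 popcount=2 -> skip
r=34=100010 popcount=2 -> skip
r=35=100011 popcount=3 -> KEEP
r=36=100100 popcount=2 -> skip
r=37=100101 popcount=3 -> KEEP
r=38=100110 popcount=3 -> KEEP
r=39=100111 popcount=4 -> skip
r=40=101000 popcount=2 -> skip
r=41=101001 popcount=3 -> KEEP
r=42=101010 popcount=3 -> KEEP
r=43=101011 popcount=4 -> skip
r=44=101100 popcount=3 -> KEEP
r=45=101101 popcount=4 -> skip
r=46=101110 popcount=4 -> skip
r=47=101111 popcount=5 -> skip
r=48=110000 popcount=2 -> skip
r=49=110001 popcount=3 -> KEEP
r=50=110010 popcount=3 -> KEEP
r=51=110011 popcount=4 -> skip
r=52=110100 popcount=3 -> KEEP
r=53=110101 popcount=4 -> skip
Kept rows: 7 11 13 14 19 21 22 25 26 28 35 37 38 41 42 44 49 50 52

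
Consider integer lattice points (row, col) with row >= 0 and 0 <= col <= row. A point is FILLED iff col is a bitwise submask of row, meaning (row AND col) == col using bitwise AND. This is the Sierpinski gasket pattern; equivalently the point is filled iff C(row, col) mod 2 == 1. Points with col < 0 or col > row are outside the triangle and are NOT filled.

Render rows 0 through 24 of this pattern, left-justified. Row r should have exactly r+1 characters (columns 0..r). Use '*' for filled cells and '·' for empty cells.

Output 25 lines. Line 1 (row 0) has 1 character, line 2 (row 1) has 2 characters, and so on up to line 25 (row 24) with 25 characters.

r0=0: *
r1=1: **
r2=10: *·*
r3=11: ****
r4=100: *···*
r5=101: **··**
r6=110: *·*·*·*
r7=111: ********
r8=1000: *·······*
r9=1001: **······**
r10=1010: *·*·····*·*
r11=1011: ****····****
r12=1100: *···*···*···*
r13=1101: **··**··**··**
r14=1110: *·*·*·*·*·*·*·*
r15=1111: ****************
r16=10000: *···············*
r17=10001: **··············**
r18=10010: *·*·············*·*
r19=10011: ****············****
r20=10100: *···*···········*···*
r21=10101: **··**··········**··**
r22=10110: *·*·*·*·········*·*·*·*
r23=10111: ********········********
r24=11000: *·······*·······*·······*

Answer: *
**
*·*
****
*···*
**··**
*·*·*·*
********
*·······*
**······**
*·*·····*·*
****····****
*···*···*···*
**··**··**··**
*·*·*·*·*·*·*·*
****************
*···············*
**··············**
*·*·············*·*
****············****
*···*···········*···*
**··**··········**··**
*·*·*·*·········*·*·*·*
********········********
*·······*·······*·······*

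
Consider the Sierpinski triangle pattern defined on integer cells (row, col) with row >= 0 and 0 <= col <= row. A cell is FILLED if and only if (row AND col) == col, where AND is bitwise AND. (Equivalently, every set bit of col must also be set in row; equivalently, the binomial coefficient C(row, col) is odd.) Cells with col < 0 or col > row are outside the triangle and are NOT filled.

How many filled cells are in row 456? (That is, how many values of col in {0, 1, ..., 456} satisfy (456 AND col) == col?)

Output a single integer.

456 in binary = 111001000
popcount(456) = number of 1-bits in 111001000 = 4
A col c satisfies (456 AND c) == c iff every set bit of c is also set in 456; each of the 4 set bits of 456 can independently be on or off in c.
count = 2^4 = 16

Answer: 16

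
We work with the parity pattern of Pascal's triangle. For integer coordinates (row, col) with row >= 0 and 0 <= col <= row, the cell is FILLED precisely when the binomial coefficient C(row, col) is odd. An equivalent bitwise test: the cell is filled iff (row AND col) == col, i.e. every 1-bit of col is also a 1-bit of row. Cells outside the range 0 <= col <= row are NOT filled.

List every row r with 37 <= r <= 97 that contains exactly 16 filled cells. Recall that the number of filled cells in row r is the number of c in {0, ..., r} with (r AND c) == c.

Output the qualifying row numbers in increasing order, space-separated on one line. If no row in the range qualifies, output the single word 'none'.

Answer: 39 43 45 46 51 53 54 57 58 60 71 75 77 78 83 85 86 89 90 92

Derivation:
Row r has 2^popcount(r) filled cells, so we need popcount(r) = log2(16) = 4.
Scan r = 37..97 and keep those with exactly 4 one-bits:
r=37=100101 popcount=3 -> skip
r=38=100110 popcount=3 -> skip
r=39=100111 popcount=4 -> KEEP
r=40=101000 popcount=2 -> skip
r=41=101001 popcount=3 -> skip
r=42=101010 popcount=3 -> skip
r=43=101011 popcount=4 -> KEEP
r=44=101100 popcount=3 -> skip
r=45=101101 popcount=4 -> KEEP
r=46=101110 popcount=4 -> KEEP
r=47=101111 popcount=5 -> skip
r=48=110000 popcount=2 -> skip
r=49=110001 popcount=3 -> skip
r=50=110010 popcount=3 -> skip
r=51=110011 popcount=4 -> KEEP
r=52=110100 popcount=3 -> skip
r=53=110101 popcount=4 -> KEEP
r=54=110110 popcount=4 -> KEEP
r=55=110111 popcount=5 -> skip
r=56=111000 popcount=3 -> skip
r=57=111001 popcount=4 -> KEEP
r=58=111010 popcount=4 -> KEEP
r=59=111011 popcount=5 -> skip
r=60=111100 popcount=4 -> KEEP
r=61=111101 popcount=5 -> skip
r=62=111110 popcount=5 -> skip
r=63=111111 popcount=6 -> skip
r=64=1000000 popcount=1 -> skip
r=65=1000001 popcount=2 -> skip
r=66=1000010 popcount=2 -> skip
r=67=1000011 popcount=3 -> skip
r=68=1000100 popcount=2 -> skip
r=69=1000101 popcount=3 -> skip
r=70=1000110 popcount=3 -> skip
r=71=1000111 popcount=4 -> KEEP
r=72=1001000 popcount=2 -> skip
r=73=1001001 popcount=3 -> skip
r=74=1001010 popcount=3 -> skip
r=75=1001011 popcount=4 -> KEEP
r=76=1001100 popcount=3 -> skip
r=77=1001101 popcount=4 -> KEEP
r=78=1001110 popcount=4 -> KEEP
r=79=1001111 popcount=5 -> skip
r=80=1010000 popcount=2 -> skip
r=81=1010001 popcount=3 -> skip
r=82=1010010 popcount=3 -> skip
r=83=1010011 popcount=4 -> KEEP
r=84=1010100 popcount=3 -> skip
r=85=1010101 popcount=4 -> KEEP
r=86=1010110 popcount=4 -> KEEP
r=87=1010111 popcount=5 -> skip
r=88=1011000 popcount=3 -> skip
r=89=1011001 popcount=4 -> KEEP
r=90=1011010 popcount=4 -> KEEP
r=91=1011011 popcount=5 -> skip
r=92=1011100 popcount=4 -> KEEP
r=93=1011101 popcount=5 -> skip
r=94=1011110 popcount=5 -> skip
r=95=1011111 popcount=6 -> skip
r=96=1100000 popcount=2 -> skip
r=97=1100001 popcount=3 -> skip
Kept rows: 39 43 45 46 51 53 54 57 58 60 71 75 77 78 83 85 86 89 90 92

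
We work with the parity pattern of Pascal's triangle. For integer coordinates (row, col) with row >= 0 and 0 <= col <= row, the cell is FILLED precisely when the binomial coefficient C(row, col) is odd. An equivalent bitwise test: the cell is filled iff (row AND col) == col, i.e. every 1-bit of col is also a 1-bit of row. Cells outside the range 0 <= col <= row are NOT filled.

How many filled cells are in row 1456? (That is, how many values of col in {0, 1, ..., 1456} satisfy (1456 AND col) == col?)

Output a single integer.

1456 in binary = 10110110000
popcount(1456) = number of 1-bits in 10110110000 = 5
A col c satisfies (1456 AND c) == c iff every set bit of c is also set in 1456; each of the 5 set bits of 1456 can independently be on or off in c.
count = 2^5 = 32

Answer: 32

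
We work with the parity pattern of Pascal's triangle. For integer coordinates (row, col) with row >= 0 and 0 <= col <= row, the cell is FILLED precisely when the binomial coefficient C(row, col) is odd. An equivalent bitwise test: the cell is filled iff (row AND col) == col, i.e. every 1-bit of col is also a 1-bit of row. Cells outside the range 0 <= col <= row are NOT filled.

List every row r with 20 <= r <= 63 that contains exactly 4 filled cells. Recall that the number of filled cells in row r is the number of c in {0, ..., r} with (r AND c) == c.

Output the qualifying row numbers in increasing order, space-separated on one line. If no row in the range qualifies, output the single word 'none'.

Row r has 2^popcount(r) filled cells, so we need popcount(r) = log2(4) = 2.
Scan r = 20..63 and keep those with exactly 2 one-bits:
r=20=10100 popcount=2 -> KEEP
r=21=10101 popcount=3 -> skip
r=22=10110 popcount=3 -> skip
r=23=10111 popcount=4 -> skip
r=24=11000 popcount=2 -> KEEP
r=25=11001 popcount=3 -> skip
r=26=11010 popcount=3 -> skip
r=27=11011 popcount=4 -> skip
r=28=11100 popcount=3 -> skip
r=29=11101 popcount=4 -> skip
r=30=11110 popcount=4 -> skip
r=31=11111 popcount=5 -> skip
r=32=100000 popcount=1 -> skip
r=33=100001 popcount=2 -> KEEP
r=34=100010 popcount=2 -> KEEP
r=35=100011 popcount=3 -> skip
r=36=100100 popcount=2 -> KEEP
r=37=100101 popcount=3 -> skip
r=38=100110 popcount=3 -> skip
r=39=100111 popcount=4 -> skip
r=40=101000 popcount=2 -> KEEP
r=41=101001 popcount=3 -> skip
r=42=101010 popcount=3 -> skip
r=43=101011 popcount=4 -> skip
r=44=101100 popcount=3 -> skip
r=45=101101 popcount=4 -> skip
r=46=101110 popcount=4 -> skip
r=47=101111 popcount=5 -> skip
r=48=110000 popcount=2 -> KEEP
r=49=110001 popcount=3 -> skip
r=50=110010 popcount=3 -> skip
r=51=110011 popcount=4 -> skip
r=52=110100 popcount=3 -> skip
r=53=110101 popcount=4 -> skip
r=54=110110 popcount=4 -> skip
r=55=110111 popcount=5 -> skip
r=56=111000 popcount=3 -> skip
r=57=111001 popcount=4 -> skip
r=58=111010 popcount=4 -> skip
r=59=111011 popcount=5 -> skip
r=60=111100 popcount=4 -> skip
r=61=111101 popcount=5 -> skip
r=62=111110 popcount=5 -> skip
r=63=111111 popcount=6 -> skip
Kept rows: 20 24 33 34 36 40 48

Answer: 20 24 33 34 36 40 48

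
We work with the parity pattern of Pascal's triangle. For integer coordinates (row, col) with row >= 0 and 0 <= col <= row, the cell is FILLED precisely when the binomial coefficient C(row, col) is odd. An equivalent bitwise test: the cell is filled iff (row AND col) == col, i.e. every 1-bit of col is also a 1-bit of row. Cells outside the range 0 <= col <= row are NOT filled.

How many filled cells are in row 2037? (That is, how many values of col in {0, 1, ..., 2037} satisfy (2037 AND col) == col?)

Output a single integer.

2037 in binary = 11111110101
popcount(2037) = number of 1-bits in 11111110101 = 9
A col c satisfies (2037 AND c) == c iff every set bit of c is also set in 2037; each of the 9 set bits of 2037 can independently be on or off in c.
count = 2^9 = 512

Answer: 512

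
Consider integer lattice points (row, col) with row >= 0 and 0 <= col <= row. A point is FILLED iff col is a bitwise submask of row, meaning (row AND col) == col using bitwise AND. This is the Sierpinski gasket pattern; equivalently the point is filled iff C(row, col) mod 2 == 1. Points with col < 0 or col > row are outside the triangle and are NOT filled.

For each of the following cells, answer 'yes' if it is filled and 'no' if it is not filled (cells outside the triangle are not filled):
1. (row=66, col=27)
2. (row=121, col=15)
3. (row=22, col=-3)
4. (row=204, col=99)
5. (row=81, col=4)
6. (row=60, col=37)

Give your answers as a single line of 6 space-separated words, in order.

Answer: no no no no no no

Derivation:
(66,27): row=0b1000010, col=0b11011, row AND col = 0b10 = 2; 2 != 27 -> empty
(121,15): row=0b1111001, col=0b1111, row AND col = 0b1001 = 9; 9 != 15 -> empty
(22,-3): col outside [0, 22] -> not filled
(204,99): row=0b11001100, col=0b1100011, row AND col = 0b1000000 = 64; 64 != 99 -> empty
(81,4): row=0b1010001, col=0b100, row AND col = 0b0 = 0; 0 != 4 -> empty
(60,37): row=0b111100, col=0b100101, row AND col = 0b100100 = 36; 36 != 37 -> empty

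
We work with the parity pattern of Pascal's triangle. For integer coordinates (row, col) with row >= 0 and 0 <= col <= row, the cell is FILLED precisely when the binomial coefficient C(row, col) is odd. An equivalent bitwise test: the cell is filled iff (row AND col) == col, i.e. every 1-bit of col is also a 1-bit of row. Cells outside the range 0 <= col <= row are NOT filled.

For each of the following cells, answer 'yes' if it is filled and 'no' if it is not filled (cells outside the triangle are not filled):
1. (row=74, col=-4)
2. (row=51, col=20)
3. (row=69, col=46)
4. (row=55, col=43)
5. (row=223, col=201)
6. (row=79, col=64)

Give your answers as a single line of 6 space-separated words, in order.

Answer: no no no no yes yes

Derivation:
(74,-4): col outside [0, 74] -> not filled
(51,20): row=0b110011, col=0b10100, row AND col = 0b10000 = 16; 16 != 20 -> empty
(69,46): row=0b1000101, col=0b101110, row AND col = 0b100 = 4; 4 != 46 -> empty
(55,43): row=0b110111, col=0b101011, row AND col = 0b100011 = 35; 35 != 43 -> empty
(223,201): row=0b11011111, col=0b11001001, row AND col = 0b11001001 = 201; 201 == 201 -> filled
(79,64): row=0b1001111, col=0b1000000, row AND col = 0b1000000 = 64; 64 == 64 -> filled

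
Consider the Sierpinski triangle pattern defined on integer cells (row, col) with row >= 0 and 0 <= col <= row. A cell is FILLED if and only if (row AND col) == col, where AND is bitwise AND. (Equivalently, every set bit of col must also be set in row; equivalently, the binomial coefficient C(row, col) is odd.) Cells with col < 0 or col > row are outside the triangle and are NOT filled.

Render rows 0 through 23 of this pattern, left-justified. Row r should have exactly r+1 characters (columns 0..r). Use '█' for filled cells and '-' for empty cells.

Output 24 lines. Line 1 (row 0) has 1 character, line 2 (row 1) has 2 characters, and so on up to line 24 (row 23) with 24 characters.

Answer: █
██
█-█
████
█---█
██--██
█-█-█-█
████████
█-------█
██------██
█-█-----█-█
████----████
█---█---█---█
██--██--██--██
█-█-█-█-█-█-█-█
████████████████
█---------------█
██--------------██
█-█-------------█-█
████------------████
█---█-----------█---█
██--██----------██--██
█-█-█-█---------█-█-█-█
████████--------████████

Derivation:
r0=0: █
r1=1: ██
r2=10: █-█
r3=11: ████
r4=100: █---█
r5=101: ██--██
r6=110: █-█-█-█
r7=111: ████████
r8=1000: █-------█
r9=1001: ██------██
r10=1010: █-█-----█-█
r11=1011: ████----████
r12=1100: █---█---█---█
r13=1101: ██--██--██--██
r14=1110: █-█-█-█-█-█-█-█
r15=1111: ████████████████
r16=10000: █---------------█
r17=10001: ██--------------██
r18=10010: █-█-------------█-█
r19=10011: ████------------████
r20=10100: █---█-----------█---█
r21=10101: ██--██----------██--██
r22=10110: █-█-█-█---------█-█-█-█
r23=10111: ████████--------████████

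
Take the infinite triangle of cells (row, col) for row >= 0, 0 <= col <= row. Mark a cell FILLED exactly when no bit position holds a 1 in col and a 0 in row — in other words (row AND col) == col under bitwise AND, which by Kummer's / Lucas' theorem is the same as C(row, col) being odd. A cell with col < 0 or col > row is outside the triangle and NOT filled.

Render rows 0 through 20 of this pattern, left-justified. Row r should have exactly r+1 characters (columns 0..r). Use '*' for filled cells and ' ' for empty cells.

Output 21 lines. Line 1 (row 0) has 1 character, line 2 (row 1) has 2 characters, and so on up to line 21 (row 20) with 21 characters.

r0=0: *
r1=1: **
r2=10: * *
r3=11: ****
r4=100: *   *
r5=101: **  **
r6=110: * * * *
r7=111: ********
r8=1000: *       *
r9=1001: **      **
r10=1010: * *     * *
r11=1011: ****    ****
r12=1100: *   *   *   *
r13=1101: **  **  **  **
r14=1110: * * * * * * * *
r15=1111: ****************
r16=10000: *               *
r17=10001: **              **
r18=10010: * *             * *
r19=10011: ****            ****
r20=10100: *   *           *   *

Answer: *
**
* *
****
*   *
**  **
* * * *
********
*       *
**      **
* *     * *
****    ****
*   *   *   *
**  **  **  **
* * * * * * * *
****************
*               *
**              **
* *             * *
****            ****
*   *           *   *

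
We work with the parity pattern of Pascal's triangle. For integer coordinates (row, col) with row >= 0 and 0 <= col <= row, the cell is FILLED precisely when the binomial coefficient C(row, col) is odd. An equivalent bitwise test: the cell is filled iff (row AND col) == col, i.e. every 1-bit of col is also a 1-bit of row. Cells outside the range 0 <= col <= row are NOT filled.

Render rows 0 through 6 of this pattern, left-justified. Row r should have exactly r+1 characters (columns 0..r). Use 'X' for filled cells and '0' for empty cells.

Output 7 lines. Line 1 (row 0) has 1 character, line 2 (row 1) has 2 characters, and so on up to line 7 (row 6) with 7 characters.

r0=0: X
r1=1: XX
r2=10: X0X
r3=11: XXXX
r4=100: X000X
r5=101: XX00XX
r6=110: X0X0X0X

Answer: X
XX
X0X
XXXX
X000X
XX00XX
X0X0X0X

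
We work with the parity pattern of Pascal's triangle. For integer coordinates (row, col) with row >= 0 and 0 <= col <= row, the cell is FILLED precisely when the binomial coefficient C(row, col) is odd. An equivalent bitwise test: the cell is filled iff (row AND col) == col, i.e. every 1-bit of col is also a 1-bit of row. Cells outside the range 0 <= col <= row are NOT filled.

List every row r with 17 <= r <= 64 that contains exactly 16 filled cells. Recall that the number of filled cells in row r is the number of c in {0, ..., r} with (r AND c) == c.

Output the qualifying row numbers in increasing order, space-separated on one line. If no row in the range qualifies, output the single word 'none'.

Answer: 23 27 29 30 39 43 45 46 51 53 54 57 58 60

Derivation:
Row r has 2^popcount(r) filled cells, so we need popcount(r) = log2(16) = 4.
Scan r = 17..64 and keep those with exactly 4 one-bits:
r=17=10001 popcount=2 -> skip
r=18=10010 popcount=2 -> skip
r=19=10011 popcount=3 -> skip
r=20=10100 popcount=2 -> skip
r=21=10101 popcount=3 -> skip
r=22=10110 popcount=3 -> skip
r=23=10111 popcount=4 -> KEEP
r=24=11000 popcount=2 -> skip
r=25=11001 popcount=3 -> skip
r=26=11010 popcount=3 -> skip
r=27=11011 popcount=4 -> KEEP
r=28=11100 popcount=3 -> skip
r=29=11101 popcount=4 -> KEEP
r=30=11110 popcount=4 -> KEEP
r=31=11111 popcount=5 -> skip
r=32=100000 popcount=1 -> skip
r=33=100001 popcount=2 -> skip
r=34=100010 popcount=2 -> skip
r=35=100011 popcount=3 -> skip
r=36=100100 popcount=2 -> skip
r=37=100101 popcount=3 -> skip
r=38=100110 popcount=3 -> skip
r=39=100111 popcount=4 -> KEEP
r=40=101000 popcount=2 -> skip
r=41=101001 popcount=3 -> skip
r=42=101010 popcount=3 -> skip
r=43=101011 popcount=4 -> KEEP
r=44=101100 popcount=3 -> skip
r=45=101101 popcount=4 -> KEEP
r=46=101110 popcount=4 -> KEEP
r=47=101111 popcount=5 -> skip
r=48=110000 popcount=2 -> skip
r=49=110001 popcount=3 -> skip
r=50=110010 popcount=3 -> skip
r=51=110011 popcount=4 -> KEEP
r=52=110100 popcount=3 -> skip
r=53=110101 popcount=4 -> KEEP
r=54=110110 popcount=4 -> KEEP
r=55=110111 popcount=5 -> skip
r=56=111000 popcount=3 -> skip
r=57=111001 popcount=4 -> KEEP
r=58=111010 popcount=4 -> KEEP
r=59=111011 popcount=5 -> skip
r=60=111100 popcount=4 -> KEEP
r=61=111101 popcount=5 -> skip
r=62=111110 popcount=5 -> skip
r=63=111111 popcount=6 -> skip
r=64=1000000 popcount=1 -> skip
Kept rows: 23 27 29 30 39 43 45 46 51 53 54 57 58 60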